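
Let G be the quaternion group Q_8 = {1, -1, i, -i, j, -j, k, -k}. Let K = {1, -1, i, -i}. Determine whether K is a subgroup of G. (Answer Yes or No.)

Yes

|K| = 4 divides |G| = 8, consistent with Lagrange.
K contains the identity, every element's inverse is in K, and K is closed under ·: it is a subgroup.
In fact K = ⟨-i⟩.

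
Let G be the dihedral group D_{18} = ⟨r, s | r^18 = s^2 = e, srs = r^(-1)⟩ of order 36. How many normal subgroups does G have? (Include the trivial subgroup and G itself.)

G has 45 subgroups. Checking conjugation-invariance by order — order 1: 1/1 normal; order 2: 1/19 normal; order 3: 1/1 normal; order 4: 0/9 normal; order 6: 1/7 normal; order 9: 1/1 normal; order 12: 0/3 normal; order 18: 3/3 normal; order 36: 1/1 normal.
Total normal subgroups: 9.

9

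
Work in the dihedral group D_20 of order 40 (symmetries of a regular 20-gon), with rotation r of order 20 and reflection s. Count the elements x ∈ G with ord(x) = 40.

No element of G has order 40 (even though 40 | 40).

0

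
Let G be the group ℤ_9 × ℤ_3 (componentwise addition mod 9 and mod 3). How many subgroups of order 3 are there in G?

4

|G| = 27 and 3 | 27, so subgroups of order 3 are possible by Lagrange.
The subgroups of order 3 are: {(0,0), (0,1), (0,2)}; {(0,0), (3,0), (6,0)}; {(0,0), (3,1), (6,2)}; {(0,0), (3,2), (6,1)}.
So G has 4 subgroups of order 3.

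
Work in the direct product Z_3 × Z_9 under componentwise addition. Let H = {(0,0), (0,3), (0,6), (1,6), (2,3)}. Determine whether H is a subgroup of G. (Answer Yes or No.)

No

|H| = 5 does not divide |G| = 27, so by Lagrange H is not a subgroup.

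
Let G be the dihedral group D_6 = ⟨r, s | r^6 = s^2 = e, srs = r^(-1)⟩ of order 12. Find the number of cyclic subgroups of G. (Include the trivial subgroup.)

10

A cyclic subgroup of order d is generated by each of its φ(d) elements of order d, so the cyclic subgroups of order d number (#elements of order d)/φ(d).
Cyclic subgroups by order — order 1: 1; order 2: 7; order 3: 1; order 6: 1.
Total: 10.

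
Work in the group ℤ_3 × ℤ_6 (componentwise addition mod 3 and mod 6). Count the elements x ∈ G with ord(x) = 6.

8

An element (a,b) has order lcm(ord(a), ord(b)); count pairs with lcm equal to 6.
Enumerating gives 8 such elements.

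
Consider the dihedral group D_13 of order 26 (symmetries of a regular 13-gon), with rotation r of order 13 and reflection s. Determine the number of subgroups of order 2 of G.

13

|G| = 26 and 2 | 26, so subgroups of order 2 are possible by Lagrange.
The subgroups of order 2 are: {e, r^10s}; {e, r^11s}; {e, r^12s}; {e, r^2s}; … (13 in all).
So G has 13 subgroups of order 2.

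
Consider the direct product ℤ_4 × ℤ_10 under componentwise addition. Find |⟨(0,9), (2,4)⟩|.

20

|⟨(0,9)⟩| = 10 and |⟨(2,4)⟩| = 10, so |H| is a multiple of lcm(10, 10) = 10 and divides |G| = 40.
Closing under the operation: H = {(0,0), (0,1), (0,2), (0,3), (0,4), (0,5), (0,6), (0,7), (0,8), (0,9), (2,0), (2,1), (2,2), (2,3), (2,4), (2,5), (2,6), (2,7), (2,8), (2,9)}, so |H| = 20.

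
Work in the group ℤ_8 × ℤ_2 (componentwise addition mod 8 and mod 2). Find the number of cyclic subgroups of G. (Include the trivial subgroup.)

A cyclic subgroup of order d is generated by each of its φ(d) elements of order d, so the cyclic subgroups of order d number (#elements of order d)/φ(d).
Cyclic subgroups by order — order 1: 1; order 2: 3; order 4: 2; order 8: 2.
Total: 8.

8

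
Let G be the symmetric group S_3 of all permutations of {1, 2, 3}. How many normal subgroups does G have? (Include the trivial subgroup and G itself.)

3

G has 6 subgroups. Checking conjugation-invariance by order — order 1: 1/1 normal; order 2: 0/3 normal; order 3: 1/1 normal; order 6: 1/1 normal.
Total normal subgroups: 3.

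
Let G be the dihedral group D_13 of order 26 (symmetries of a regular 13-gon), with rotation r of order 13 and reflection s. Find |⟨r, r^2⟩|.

13

|⟨r⟩| = 13 and |⟨r^2⟩| = 13, so |H| is a multiple of lcm(13, 13) = 13 and divides |G| = 26.
Closing under the operation: H = {e, r, r^2, r^3, r^4, r^5, r^6, r^7, r^8, r^9, r^10, r^11, r^12}, so |H| = 13.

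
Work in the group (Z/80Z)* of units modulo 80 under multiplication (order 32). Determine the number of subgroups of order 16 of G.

|G| = 32 and 16 | 32, so subgroups of order 16 are possible by Lagrange.
The subgroups of order 16 are: {1, 7, 9, 11, 13, 19, 23, 37, 41, 47, 49, 51, 53, 59, 63, 77}; {1, 3, 9, 11, 17, 19, 27, 33, 41, 43, 49, 51, 57, 59, 67, 73}; {1, 9, 11, 19, 21, 29, 31, 39, 41, 49, 51, 59, 61, 69, 71, 79}; {1, 9, 13, 17, 21, 29, 33, 37, 41, 49, 53, 57, 61, 69, 73, 77}; … (7 in all).
So G has 7 subgroups of order 16.

7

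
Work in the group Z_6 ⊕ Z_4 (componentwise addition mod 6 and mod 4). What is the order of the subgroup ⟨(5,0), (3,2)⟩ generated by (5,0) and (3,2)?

|⟨(5,0)⟩| = 6 and |⟨(3,2)⟩| = 2, so |H| is a multiple of lcm(6, 2) = 6 and divides |G| = 24.
Closing under the operation: H = {(0,0), (0,2), (1,0), (1,2), (2,0), (2,2), (3,0), (3,2), (4,0), (4,2), (5,0), (5,2)}, so |H| = 12.

12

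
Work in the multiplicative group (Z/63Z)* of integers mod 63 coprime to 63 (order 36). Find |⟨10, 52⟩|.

18

|⟨10⟩| = 6 and |⟨52⟩| = 6, so |H| is a multiple of lcm(6, 6) = 6 and divides |G| = 36.
Closing under the operation: H = {1, 4, 10, 13, 16, 19, 22, 25, 31, 34, 37, 40, 43, 46, 52, 55, 58, 61}, so |H| = 18.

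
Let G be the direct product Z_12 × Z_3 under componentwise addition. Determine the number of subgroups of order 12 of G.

4

|G| = 36 and 12 | 36, so subgroups of order 12 are possible by Lagrange.
The subgroups of order 12 are: {(0,0), (0,1), (0,2), (3,0), (3,1), (3,2), (6,0), (6,1), (6,2), (9,0), (9,1), (9,2)}; {(0,0), (1,0), (2,0), (3,0), (4,0), (5,0), (6,0), (7,0), (8,0), (9,0), (10,0), (11,0)}; {(0,0), (1,1), (2,2), (3,0), (4,1), (5,2), (6,0), (7,1), (8,2), (9,0), (10,1), (11,2)}; {(0,0), (1,2), (2,1), (3,0), (4,2), (5,1), (6,0), (7,2), (8,1), (9,0), (10,2), (11,1)}.
So G has 4 subgroups of order 12.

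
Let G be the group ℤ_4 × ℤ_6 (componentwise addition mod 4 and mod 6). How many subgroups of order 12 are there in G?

|G| = 24 and 12 | 24, so subgroups of order 12 are possible by Lagrange.
The subgroups of order 12 are: {(0,0), (0,1), (0,2), (0,3), (0,4), (0,5), (2,0), (2,1), (2,2), (2,3), (2,4), (2,5)}; {(0,0), (0,2), (0,4), (1,0), (1,2), (1,4), (2,0), (2,2), (2,4), (3,0), (3,2), (3,4)}; {(0,0), (0,2), (0,4), (1,1), (1,3), (1,5), (2,0), (2,2), (2,4), (3,1), (3,3), (3,5)}.
So G has 3 subgroups of order 12.

3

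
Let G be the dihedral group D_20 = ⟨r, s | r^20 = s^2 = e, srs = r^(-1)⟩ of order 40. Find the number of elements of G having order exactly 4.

The elements of order 4 are: r^5, r^15.
That's 2.

2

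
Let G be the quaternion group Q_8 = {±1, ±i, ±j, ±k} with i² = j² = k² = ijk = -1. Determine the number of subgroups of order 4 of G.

3

|G| = 8 and 4 | 8, so subgroups of order 4 are possible by Lagrange.
The subgroups of order 4 are: {1, -1, i, -i}; {1, -1, j, -j}; {1, -1, k, -k}.
So G has 3 subgroups of order 4.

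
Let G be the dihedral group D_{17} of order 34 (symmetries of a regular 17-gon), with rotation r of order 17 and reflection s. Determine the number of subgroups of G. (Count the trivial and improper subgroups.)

20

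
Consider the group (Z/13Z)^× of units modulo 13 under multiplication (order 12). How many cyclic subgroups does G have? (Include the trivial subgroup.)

6

Each element a generates a cyclic subgroup ⟨a⟩; distinct elements may generate the same one (a cyclic group of order d has φ(d) generators).
Cyclic subgroups by order — order 1: 1; order 2: 1; order 3: 1; order 4: 1; order 6: 1; order 12: 1.
Total: 6.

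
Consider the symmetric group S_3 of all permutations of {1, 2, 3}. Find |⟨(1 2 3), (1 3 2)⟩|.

3

|⟨(1 2 3)⟩| = 3 and |⟨(1 3 2)⟩| = 3, so |H| is a multiple of lcm(3, 3) = 3 and divides |G| = 6.
Closing under the operation: H = {e, (1 2 3), (1 3 2)}, so |H| = 3.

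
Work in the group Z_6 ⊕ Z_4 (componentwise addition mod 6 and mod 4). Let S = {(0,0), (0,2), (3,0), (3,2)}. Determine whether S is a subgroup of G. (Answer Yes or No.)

Yes

|S| = 4 divides |G| = 24, consistent with Lagrange.
S contains the identity, every element's inverse is in S, and S is closed under +: it is a subgroup.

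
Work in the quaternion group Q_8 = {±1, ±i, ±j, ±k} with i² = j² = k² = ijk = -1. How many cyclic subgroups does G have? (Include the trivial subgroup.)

Each element a generates a cyclic subgroup ⟨a⟩; distinct elements may generate the same one (a cyclic group of order d has φ(d) generators).
Cyclic subgroups by order — order 1: 1; order 2: 1; order 4: 3.
Total: 5.

5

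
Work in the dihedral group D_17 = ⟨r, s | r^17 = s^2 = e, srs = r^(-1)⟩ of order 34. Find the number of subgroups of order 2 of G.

17

|G| = 34 and 2 | 34, so subgroups of order 2 are possible by Lagrange.
The subgroups of order 2 are: {e, r^10s}; {e, r^11s}; {e, r^12s}; {e, r^13s}; … (17 in all).
So G has 17 subgroups of order 2.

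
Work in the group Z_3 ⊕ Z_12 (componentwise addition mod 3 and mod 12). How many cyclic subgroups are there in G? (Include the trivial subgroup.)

15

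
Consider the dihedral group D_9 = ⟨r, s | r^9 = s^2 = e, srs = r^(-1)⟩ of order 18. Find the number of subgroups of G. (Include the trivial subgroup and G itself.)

|G| = 18, so by Lagrange every subgroup order divides 18. Divisors: 1, 2, 3, 6, 9, 18.
Subgroups by order — order 1: 1; order 2: 9; order 3: 1; order 6: 3; order 9: 1; order 18: 1.
Total: 1 + 9 + 1 + 3 + 1 + 1 = 16.

16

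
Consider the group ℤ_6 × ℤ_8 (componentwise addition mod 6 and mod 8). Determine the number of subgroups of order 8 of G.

|G| = 48 and 8 | 48, so subgroups of order 8 are possible by Lagrange.
The subgroups of order 8 are: {(0,0), (0,1), (0,2), (0,3), (0,4), (0,5), (0,6), (0,7)}; {(0,0), (0,2), (0,4), (0,6), (3,0), (3,2), (3,4), (3,6)}; {(0,0), (0,2), (0,4), (0,6), (3,1), (3,3), (3,5), (3,7)}.
So G has 3 subgroups of order 8.

3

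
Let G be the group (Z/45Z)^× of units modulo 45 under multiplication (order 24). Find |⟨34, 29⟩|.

12

|⟨34⟩| = 6 and |⟨29⟩| = 6, so |H| is a multiple of lcm(6, 6) = 6 and divides |G| = 24.
Closing under the operation: H = {1, 4, 11, 14, 16, 19, 26, 29, 31, 34, 41, 44}, so |H| = 12.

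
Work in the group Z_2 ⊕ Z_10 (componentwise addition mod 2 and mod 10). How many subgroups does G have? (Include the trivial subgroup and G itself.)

|G| = 20, so by Lagrange every subgroup order divides 20. Divisors: 1, 2, 4, 5, 10, 20.
Subgroups by order — order 1: 1; order 2: 3; order 4: 1; order 5: 1; order 10: 3; order 20: 1.
Total: 1 + 3 + 1 + 1 + 3 + 1 = 10.

10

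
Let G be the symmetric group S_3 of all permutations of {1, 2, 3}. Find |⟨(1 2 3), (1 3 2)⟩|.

3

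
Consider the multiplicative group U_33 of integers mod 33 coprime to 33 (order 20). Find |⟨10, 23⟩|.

4

|⟨10⟩| = 2 and |⟨23⟩| = 2, so |H| is a multiple of lcm(2, 2) = 2 and divides |G| = 20.
Closing under the operation: H = {1, 10, 23, 32}, so |H| = 4.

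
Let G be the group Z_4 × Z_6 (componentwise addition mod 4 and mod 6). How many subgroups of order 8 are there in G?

|G| = 24 and 8 | 24, so subgroups of order 8 are possible by Lagrange.
The subgroups of order 8 are: {(0,0), (0,3), (1,0), (1,3), (2,0), (2,3), (3,0), (3,3)}.
So G has 1 subgroup of order 8.

1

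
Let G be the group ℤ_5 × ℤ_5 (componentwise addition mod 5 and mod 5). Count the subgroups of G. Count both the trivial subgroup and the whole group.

8

|G| = 25, so by Lagrange every subgroup order divides 25. Divisors: 1, 5, 25.
Subgroups by order — order 1: 1; order 5: 6; order 25: 1.
Total: 1 + 6 + 1 = 8.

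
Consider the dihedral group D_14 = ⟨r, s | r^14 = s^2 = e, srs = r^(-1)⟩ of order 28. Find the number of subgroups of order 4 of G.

7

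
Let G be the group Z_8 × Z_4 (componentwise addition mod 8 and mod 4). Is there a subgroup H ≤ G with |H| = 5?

No

5 does not divide |G| = 32, so by Lagrange no subgroup of order 5 exists.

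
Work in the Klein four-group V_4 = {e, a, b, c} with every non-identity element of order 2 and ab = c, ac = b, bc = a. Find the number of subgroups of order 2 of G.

|G| = 4 and 2 | 4, so subgroups of order 2 are possible by Lagrange.
The subgroups of order 2 are: {e, a}; {e, b}; {e, c}.
So G has 3 subgroups of order 2.

3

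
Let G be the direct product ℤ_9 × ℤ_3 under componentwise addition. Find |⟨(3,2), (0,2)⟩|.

|⟨(3,2)⟩| = 3 and |⟨(0,2)⟩| = 3, so |H| is a multiple of lcm(3, 3) = 3 and divides |G| = 27.
Closing under the operation: H = {(0,0), (0,1), (0,2), (3,0), (3,1), (3,2), (6,0), (6,1), (6,2)}, so |H| = 9.

9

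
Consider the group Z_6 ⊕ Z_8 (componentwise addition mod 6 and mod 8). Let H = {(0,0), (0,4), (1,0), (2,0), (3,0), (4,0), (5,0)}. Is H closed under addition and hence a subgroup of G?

No

|H| = 7 does not divide |G| = 48, so by Lagrange H is not a subgroup.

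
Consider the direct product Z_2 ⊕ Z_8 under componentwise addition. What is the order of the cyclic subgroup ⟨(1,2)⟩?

The order of (1,2) in Z_2 × Z_8 is lcm(ord(1) in Z_2, ord(2) in Z_8).
ord(1) = 2 and ord(2) = 4, so |⟨(1,2)⟩| = lcm(2, 4) = 4.

4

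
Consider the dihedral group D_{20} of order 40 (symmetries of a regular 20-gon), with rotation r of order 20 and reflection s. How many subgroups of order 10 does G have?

5

|G| = 40 and 10 | 40, so subgroups of order 10 are possible by Lagrange.
The subgroups of order 10 are: {e, r^2, r^4, r^6, r^8, r^10, r^12, r^14, r^16, r^18}; {e, r^4, r^8, r^12, r^16, r^2s, r^6s, r^10s, r^14s, r^18s}; {e, r^4, r^8, r^12, r^16, r^3s, r^7s, r^11s, r^15s, r^19s}; {e, r^4, r^8, r^12, r^16, s, r^4s, r^8s, r^12s, r^16s}; … (5 in all).
So G has 5 subgroups of order 10.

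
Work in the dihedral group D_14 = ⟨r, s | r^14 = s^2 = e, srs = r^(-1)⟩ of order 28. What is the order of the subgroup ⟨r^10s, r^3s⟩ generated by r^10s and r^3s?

4

|⟨r^10s⟩| = 2 and |⟨r^3s⟩| = 2, so |H| is a multiple of lcm(2, 2) = 2 and divides |G| = 28.
Closing under the operation: H = {e, r^7, r^3s, r^10s}, so |H| = 4.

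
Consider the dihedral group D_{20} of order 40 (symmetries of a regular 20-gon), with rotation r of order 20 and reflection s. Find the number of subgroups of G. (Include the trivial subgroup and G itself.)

48

|G| = 40, so by Lagrange every subgroup order divides 40. Divisors: 1, 2, 4, 5, 8, 10, 20, 40.
Subgroups by order — order 1: 1; order 2: 21; order 4: 11; order 5: 1; order 8: 5; order 10: 5; order 20: 3; order 40: 1.
Total: 1 + 21 + 11 + 1 + 5 + 5 + 3 + 1 = 48.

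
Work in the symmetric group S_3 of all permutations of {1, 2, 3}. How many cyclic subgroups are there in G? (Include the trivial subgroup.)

A cyclic subgroup of order d is generated by each of its φ(d) elements of order d, so the cyclic subgroups of order d number (#elements of order d)/φ(d).
Cyclic subgroups by order — order 1: 1; order 2: 3; order 3: 1.
Total: 5.

5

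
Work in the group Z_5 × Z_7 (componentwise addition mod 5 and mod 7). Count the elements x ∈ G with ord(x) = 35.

An element (a,b) has order lcm(ord(a), ord(b)); count pairs with lcm equal to 35.
Enumerating gives 24 such elements.

24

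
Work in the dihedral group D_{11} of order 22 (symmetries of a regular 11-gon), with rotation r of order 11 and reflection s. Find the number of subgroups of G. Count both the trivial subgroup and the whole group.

|G| = 22, so by Lagrange every subgroup order divides 22. Divisors: 1, 2, 11, 22.
Subgroups by order — order 1: 1; order 2: 11; order 11: 1; order 22: 1.
Total: 1 + 11 + 1 + 1 = 14.

14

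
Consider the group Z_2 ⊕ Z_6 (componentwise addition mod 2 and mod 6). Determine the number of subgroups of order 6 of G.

3

|G| = 12 and 6 | 12, so subgroups of order 6 are possible by Lagrange.
The subgroups of order 6 are: {(0,0), (0,1), (0,2), (0,3), (0,4), (0,5)}; {(0,0), (0,2), (0,4), (1,0), (1,2), (1,4)}; {(0,0), (0,2), (0,4), (1,1), (1,3), (1,5)}.
So G has 3 subgroups of order 6.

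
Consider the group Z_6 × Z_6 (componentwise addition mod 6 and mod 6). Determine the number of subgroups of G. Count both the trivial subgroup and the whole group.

|G| = 36, so by Lagrange every subgroup order divides 36. Divisors: 1, 2, 3, 4, 6, 9, 12, 18, 36.
Subgroups by order — order 1: 1; order 2: 3; order 3: 4; order 4: 1; order 6: 12; order 9: 1; order 12: 4; order 18: 3; order 36: 1.
Total: 1 + 3 + 4 + 1 + 12 + 1 + 4 + 3 + 1 = 30.

30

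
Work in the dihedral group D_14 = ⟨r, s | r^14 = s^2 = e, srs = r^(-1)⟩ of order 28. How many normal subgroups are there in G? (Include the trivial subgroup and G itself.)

G has 28 subgroups. Checking conjugation-invariance by order — order 1: 1/1 normal; order 2: 1/15 normal; order 4: 0/7 normal; order 7: 1/1 normal; order 14: 3/3 normal; order 28: 1/1 normal.
Total normal subgroups: 7.

7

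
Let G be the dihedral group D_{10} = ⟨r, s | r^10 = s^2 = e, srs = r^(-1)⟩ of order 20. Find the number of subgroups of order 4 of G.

5

|G| = 20 and 4 | 20, so subgroups of order 4 are possible by Lagrange.
The subgroups of order 4 are: {e, r^5, r^2s, r^7s}; {e, r^5, r^3s, r^8s}; {e, r^5, r^4s, r^9s}; {e, r^5, s, r^5s}; … (5 in all).
So G has 5 subgroups of order 4.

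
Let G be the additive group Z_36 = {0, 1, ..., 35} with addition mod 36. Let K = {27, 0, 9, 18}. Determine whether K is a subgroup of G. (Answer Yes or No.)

|K| = 4 divides |G| = 36, consistent with Lagrange.
K contains the identity, every element's inverse is in K, and K is closed under +: it is a subgroup.
In fact K = ⟨9⟩.

Yes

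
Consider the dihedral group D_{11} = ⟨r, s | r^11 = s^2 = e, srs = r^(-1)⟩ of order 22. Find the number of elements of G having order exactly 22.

No element of G has order 22 (even though 22 | 22).

0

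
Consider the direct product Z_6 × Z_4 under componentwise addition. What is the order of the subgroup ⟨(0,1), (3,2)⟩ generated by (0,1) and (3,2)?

8

|⟨(0,1)⟩| = 4 and |⟨(3,2)⟩| = 2, so |H| is a multiple of lcm(4, 2) = 4 and divides |G| = 24.
Closing under the operation: H = {(0,0), (0,1), (0,2), (0,3), (3,0), (3,1), (3,2), (3,3)}, so |H| = 8.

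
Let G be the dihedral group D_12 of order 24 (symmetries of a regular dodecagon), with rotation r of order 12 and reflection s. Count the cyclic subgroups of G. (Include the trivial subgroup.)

Each element a generates a cyclic subgroup ⟨a⟩; distinct elements may generate the same one (a cyclic group of order d has φ(d) generators).
Cyclic subgroups by order — order 1: 1; order 2: 13; order 3: 1; order 4: 1; order 6: 1; order 12: 1.
Total: 18.

18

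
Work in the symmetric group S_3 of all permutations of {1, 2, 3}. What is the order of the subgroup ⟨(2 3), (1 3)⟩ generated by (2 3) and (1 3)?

|⟨(2 3)⟩| = 2 and |⟨(1 3)⟩| = 2, so |H| is a multiple of lcm(2, 2) = 2 and divides |G| = 6.
Closing {(2 3), (1 3)} under the group operation gives all of G, so |H| = 6.

6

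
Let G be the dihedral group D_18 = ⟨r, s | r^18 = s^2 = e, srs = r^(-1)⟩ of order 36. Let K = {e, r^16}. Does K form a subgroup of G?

r^16 ∈ K but its inverse r^2 ∉ K, so K is not a subgroup.

No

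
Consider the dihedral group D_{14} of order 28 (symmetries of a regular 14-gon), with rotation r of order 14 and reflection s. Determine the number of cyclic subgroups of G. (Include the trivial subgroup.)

Each element a generates a cyclic subgroup ⟨a⟩; distinct elements may generate the same one (a cyclic group of order d has φ(d) generators).
Cyclic subgroups by order — order 1: 1; order 2: 15; order 7: 1; order 14: 1.
Total: 18.

18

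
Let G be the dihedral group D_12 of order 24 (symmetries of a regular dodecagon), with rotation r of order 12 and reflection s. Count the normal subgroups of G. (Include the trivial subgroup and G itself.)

G has 34 subgroups. Checking conjugation-invariance by order — order 1: 1/1 normal; order 2: 1/13 normal; order 3: 1/1 normal; order 4: 1/7 normal; order 6: 1/5 normal; order 8: 0/3 normal; order 12: 3/3 normal; order 24: 1/1 normal.
Total normal subgroups: 9.

9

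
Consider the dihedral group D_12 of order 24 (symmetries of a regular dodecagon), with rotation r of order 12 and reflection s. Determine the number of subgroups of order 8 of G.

|G| = 24 and 8 | 24, so subgroups of order 8 are possible by Lagrange.
The subgroups of order 8 are: {e, r^3, r^6, r^9, rs, r^4s, r^7s, r^10s}; {e, r^3, r^6, r^9, r^2s, r^5s, r^8s, r^11s}; {e, r^3, r^6, r^9, s, r^3s, r^6s, r^9s}.
So G has 3 subgroups of order 8.

3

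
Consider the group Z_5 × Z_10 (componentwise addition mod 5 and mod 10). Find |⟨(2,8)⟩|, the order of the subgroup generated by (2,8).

The order of (2,8) in Z_5 × Z_10 is lcm(ord(2) in Z_5, ord(8) in Z_10).
ord(2) = 5 and ord(8) = 5, so |⟨(2,8)⟩| = lcm(5, 5) = 5.

5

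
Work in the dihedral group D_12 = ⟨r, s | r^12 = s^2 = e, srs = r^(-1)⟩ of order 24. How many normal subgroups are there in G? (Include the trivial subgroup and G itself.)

G has 34 subgroups. Checking conjugation-invariance by order — order 1: 1/1 normal; order 2: 1/13 normal; order 3: 1/1 normal; order 4: 1/7 normal; order 6: 1/5 normal; order 8: 0/3 normal; order 12: 3/3 normal; order 24: 1/1 normal.
Total normal subgroups: 9.

9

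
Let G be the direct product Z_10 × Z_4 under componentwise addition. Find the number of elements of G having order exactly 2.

3

An element (a,b) has order lcm(ord(a), ord(b)); count pairs with lcm equal to 2.
Enumerating gives 3 such elements.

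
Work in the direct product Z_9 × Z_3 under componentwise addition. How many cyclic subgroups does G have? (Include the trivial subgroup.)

Group the elements of G by the cyclic subgroup they generate; each cyclic subgroup of order d accounts for φ(d) elements.
Cyclic subgroups by order — order 1: 1; order 3: 4; order 9: 3.
Total: 8.

8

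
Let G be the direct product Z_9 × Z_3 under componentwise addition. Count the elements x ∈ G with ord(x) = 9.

18

An element (a,b) has order lcm(ord(a), ord(b)); count pairs with lcm equal to 9.
Enumerating gives 18 such elements.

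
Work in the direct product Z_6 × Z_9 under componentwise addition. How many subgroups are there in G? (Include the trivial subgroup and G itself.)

20

|G| = 54, so by Lagrange every subgroup order divides 54. Divisors: 1, 2, 3, 6, 9, 18, 27, 54.
Subgroups by order — order 1: 1; order 2: 1; order 3: 4; order 6: 4; order 9: 4; order 18: 4; order 27: 1; order 54: 1.
Total: 1 + 1 + 4 + 4 + 4 + 4 + 1 + 1 = 20.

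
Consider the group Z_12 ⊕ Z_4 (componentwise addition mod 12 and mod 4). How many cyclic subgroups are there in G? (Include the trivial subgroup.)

20

Each element a generates a cyclic subgroup ⟨a⟩; distinct elements may generate the same one (a cyclic group of order d has φ(d) generators).
Cyclic subgroups by order — order 1: 1; order 2: 3; order 3: 1; order 4: 6; order 6: 3; order 12: 6.
Total: 20.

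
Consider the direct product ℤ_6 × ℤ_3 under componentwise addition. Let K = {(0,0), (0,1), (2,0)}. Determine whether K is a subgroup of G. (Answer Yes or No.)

No

(0,1) ∈ K but its inverse (0,2) ∉ K, so K is not a subgroup.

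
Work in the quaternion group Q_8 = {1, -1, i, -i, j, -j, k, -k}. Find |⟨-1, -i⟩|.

4

|⟨-1⟩| = 2 and |⟨-i⟩| = 4, so |H| is a multiple of lcm(2, 4) = 4 and divides |G| = 8.
Closing under the operation: H = {1, -1, i, -i}, so |H| = 4.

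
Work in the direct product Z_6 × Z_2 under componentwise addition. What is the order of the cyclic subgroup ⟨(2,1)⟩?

The order of (2,1) in Z_6 × Z_2 is lcm(ord(2) in Z_6, ord(1) in Z_2).
ord(2) = 3 and ord(1) = 2, so |⟨(2,1)⟩| = lcm(3, 2) = 6.

6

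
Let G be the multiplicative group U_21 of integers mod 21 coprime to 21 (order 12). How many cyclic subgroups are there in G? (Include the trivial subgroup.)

8

A cyclic subgroup of order d is generated by each of its φ(d) elements of order d, so the cyclic subgroups of order d number (#elements of order d)/φ(d).
Cyclic subgroups by order — order 1: 1; order 2: 3; order 3: 1; order 6: 3.
Total: 8.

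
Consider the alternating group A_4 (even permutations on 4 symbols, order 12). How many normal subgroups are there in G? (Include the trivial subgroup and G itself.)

3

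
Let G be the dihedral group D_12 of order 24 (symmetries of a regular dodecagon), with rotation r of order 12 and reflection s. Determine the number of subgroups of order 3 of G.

|G| = 24 and 3 | 24, so subgroups of order 3 are possible by Lagrange.
The subgroups of order 3 are: {e, r^4, r^8}.
So G has 1 subgroup of order 3.

1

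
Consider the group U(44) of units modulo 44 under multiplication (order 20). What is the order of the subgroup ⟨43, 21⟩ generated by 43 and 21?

4

|⟨43⟩| = 2 and |⟨21⟩| = 2, so |H| is a multiple of lcm(2, 2) = 2 and divides |G| = 20.
Closing under the operation: H = {1, 21, 23, 43}, so |H| = 4.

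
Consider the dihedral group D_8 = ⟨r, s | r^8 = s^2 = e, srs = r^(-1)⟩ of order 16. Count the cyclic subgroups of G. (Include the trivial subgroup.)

A cyclic subgroup of order d is generated by each of its φ(d) elements of order d, so the cyclic subgroups of order d number (#elements of order d)/φ(d).
Cyclic subgroups by order — order 1: 1; order 2: 9; order 4: 1; order 8: 1.
Total: 12.

12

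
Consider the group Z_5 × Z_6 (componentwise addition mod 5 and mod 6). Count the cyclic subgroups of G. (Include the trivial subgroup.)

A cyclic subgroup of order d is generated by each of its φ(d) elements of order d, so the cyclic subgroups of order d number (#elements of order d)/φ(d).
Cyclic subgroups by order — order 1: 1; order 2: 1; order 3: 1; order 5: 1; order 6: 1; order 10: 1; order 15: 1; order 30: 1.
Total: 8.

8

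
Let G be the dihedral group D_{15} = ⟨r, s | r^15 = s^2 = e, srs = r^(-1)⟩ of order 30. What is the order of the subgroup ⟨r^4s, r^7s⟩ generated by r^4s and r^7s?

|⟨r^4s⟩| = 2 and |⟨r^7s⟩| = 2, so |H| is a multiple of lcm(2, 2) = 2 and divides |G| = 30.
Closing under the operation: H = {e, r^3, r^6, r^9, r^12, rs, r^4s, r^7s, r^10s, r^13s}, so |H| = 10.

10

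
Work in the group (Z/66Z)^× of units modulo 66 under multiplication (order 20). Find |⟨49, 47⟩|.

|⟨49⟩| = 5 and |⟨47⟩| = 10, so |H| is a multiple of lcm(5, 10) = 10 and divides |G| = 20.
Closing under the operation: H = {1, 5, 23, 25, 31, 37, 47, 49, 53, 59}, so |H| = 10.

10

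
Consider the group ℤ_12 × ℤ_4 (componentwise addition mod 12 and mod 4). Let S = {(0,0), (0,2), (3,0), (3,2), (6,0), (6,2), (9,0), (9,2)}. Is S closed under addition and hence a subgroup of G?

Yes

|S| = 8 divides |G| = 48, consistent with Lagrange.
S contains the identity, every element's inverse is in S, and S is closed under +: it is a subgroup.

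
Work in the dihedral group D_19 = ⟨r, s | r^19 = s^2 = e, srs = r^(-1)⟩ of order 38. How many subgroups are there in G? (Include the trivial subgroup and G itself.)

22

|G| = 38, so by Lagrange every subgroup order divides 38. Divisors: 1, 2, 19, 38.
Subgroups by order — order 1: 1; order 2: 19; order 19: 1; order 38: 1.
Total: 1 + 19 + 1 + 1 = 22.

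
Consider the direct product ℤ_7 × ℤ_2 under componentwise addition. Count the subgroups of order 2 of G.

|G| = 14 and 2 | 14, so subgroups of order 2 are possible by Lagrange.
The subgroups of order 2 are: {(0,0), (0,1)}.
So G has 1 subgroup of order 2.

1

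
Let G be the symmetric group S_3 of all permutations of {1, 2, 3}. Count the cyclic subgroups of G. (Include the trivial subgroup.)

Each element a generates a cyclic subgroup ⟨a⟩; distinct elements may generate the same one (a cyclic group of order d has φ(d) generators).
Cyclic subgroups by order — order 1: 1; order 2: 3; order 3: 1.
Total: 5.

5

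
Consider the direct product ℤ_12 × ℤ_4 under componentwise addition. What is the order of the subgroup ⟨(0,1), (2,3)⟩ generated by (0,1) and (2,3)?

|⟨(0,1)⟩| = 4 and |⟨(2,3)⟩| = 12, so |H| is a multiple of lcm(4, 12) = 12 and divides |G| = 48.
Closing under the operation: H = {(0,0), (0,1), (0,2), (0,3), (2,0), (2,1), (2,2), (2,3), (4,0), (4,1), (4,2), (4,3), (6,0), (6,1), (6,2), (6,3), (8,0), (8,1), (8,2), (8,3), (10,0), (10,1), (10,2), (10,3)}, so |H| = 24.

24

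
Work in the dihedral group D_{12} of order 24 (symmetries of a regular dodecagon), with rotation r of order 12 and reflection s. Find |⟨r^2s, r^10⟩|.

|⟨r^2s⟩| = 2 and |⟨r^10⟩| = 6, so |H| is a multiple of lcm(2, 6) = 6 and divides |G| = 24.
Closing under the operation: H = {e, r^2, r^4, r^6, r^8, r^10, s, r^2s, r^4s, r^6s, r^8s, r^10s}, so |H| = 12.

12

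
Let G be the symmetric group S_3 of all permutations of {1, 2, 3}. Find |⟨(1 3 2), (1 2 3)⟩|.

|⟨(1 3 2)⟩| = 3 and |⟨(1 2 3)⟩| = 3, so |H| is a multiple of lcm(3, 3) = 3 and divides |G| = 6.
Closing under the operation: H = {e, (1 2 3), (1 3 2)}, so |H| = 3.

3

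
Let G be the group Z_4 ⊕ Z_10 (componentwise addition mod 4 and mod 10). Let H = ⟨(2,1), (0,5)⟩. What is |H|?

20

|⟨(2,1)⟩| = 10 and |⟨(0,5)⟩| = 2, so |H| is a multiple of lcm(10, 2) = 10 and divides |G| = 40.
Closing under the operation: H = {(0,0), (0,1), (0,2), (0,3), (0,4), (0,5), (0,6), (0,7), (0,8), (0,9), (2,0), (2,1), (2,2), (2,3), (2,4), (2,5), (2,6), (2,7), (2,8), (2,9)}, so |H| = 20.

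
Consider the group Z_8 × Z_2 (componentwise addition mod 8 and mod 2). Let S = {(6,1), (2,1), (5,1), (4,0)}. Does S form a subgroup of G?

No

The identity (0,0) ∉ S, so S is not a subgroup.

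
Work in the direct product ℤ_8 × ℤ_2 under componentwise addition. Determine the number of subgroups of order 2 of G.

3

|G| = 16 and 2 | 16, so subgroups of order 2 are possible by Lagrange.
The subgroups of order 2 are: {(0,0), (0,1)}; {(0,0), (4,0)}; {(0,0), (4,1)}.
So G has 3 subgroups of order 2.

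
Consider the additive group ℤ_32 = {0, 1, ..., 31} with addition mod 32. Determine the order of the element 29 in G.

32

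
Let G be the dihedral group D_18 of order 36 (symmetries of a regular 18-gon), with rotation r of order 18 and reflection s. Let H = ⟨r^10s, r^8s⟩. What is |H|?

18

|⟨r^10s⟩| = 2 and |⟨r^8s⟩| = 2, so |H| is a multiple of lcm(2, 2) = 2 and divides |G| = 36.
Closing under the operation: H = {e, r^2, r^4, r^6, r^8, r^10, r^12, r^14, r^16, s, r^2s, r^4s, r^6s, r^8s, r^10s, r^12s, r^14s, r^16s}, so |H| = 18.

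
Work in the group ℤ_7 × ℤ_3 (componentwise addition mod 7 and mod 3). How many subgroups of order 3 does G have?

|G| = 21 and 3 | 21, so subgroups of order 3 are possible by Lagrange.
The subgroups of order 3 are: {(0,0), (0,1), (0,2)}.
So G has 1 subgroup of order 3.

1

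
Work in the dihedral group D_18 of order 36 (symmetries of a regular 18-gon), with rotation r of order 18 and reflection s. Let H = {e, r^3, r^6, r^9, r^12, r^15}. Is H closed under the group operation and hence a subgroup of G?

Yes

|H| = 6 divides |G| = 36, consistent with Lagrange.
H contains the identity, every element's inverse is in H, and H is closed under ·: it is a subgroup.
In fact H = ⟨r^15⟩.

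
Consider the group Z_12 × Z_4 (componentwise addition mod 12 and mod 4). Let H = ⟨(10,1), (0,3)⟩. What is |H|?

|⟨(10,1)⟩| = 12 and |⟨(0,3)⟩| = 4, so |H| is a multiple of lcm(12, 4) = 12 and divides |G| = 48.
Closing under the operation: H = {(0,0), (0,1), (0,2), (0,3), (2,0), (2,1), (2,2), (2,3), (4,0), (4,1), (4,2), (4,3), (6,0), (6,1), (6,2), (6,3), (8,0), (8,1), (8,2), (8,3), (10,0), (10,1), (10,2), (10,3)}, so |H| = 24.

24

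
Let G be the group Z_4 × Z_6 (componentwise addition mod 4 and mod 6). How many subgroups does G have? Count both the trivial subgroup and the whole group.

|G| = 24, so by Lagrange every subgroup order divides 24. Divisors: 1, 2, 3, 4, 6, 8, 12, 24.
Subgroups by order — order 1: 1; order 2: 3; order 3: 1; order 4: 3; order 6: 3; order 8: 1; order 12: 3; order 24: 1.
Total: 1 + 3 + 1 + 3 + 3 + 1 + 3 + 1 = 16.

16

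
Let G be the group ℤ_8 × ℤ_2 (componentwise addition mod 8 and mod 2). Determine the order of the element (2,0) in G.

The order of (2,0) in Z_8 × Z_2 is lcm(ord(2) in Z_8, ord(0) in Z_2).
ord(2) = 4 and ord(0) = 1, so |⟨(2,0)⟩| = lcm(4, 1) = 4.

4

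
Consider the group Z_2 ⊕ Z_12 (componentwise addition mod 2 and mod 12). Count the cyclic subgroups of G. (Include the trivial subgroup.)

A cyclic subgroup of order d is generated by each of its φ(d) elements of order d, so the cyclic subgroups of order d number (#elements of order d)/φ(d).
Cyclic subgroups by order — order 1: 1; order 2: 3; order 3: 1; order 4: 2; order 6: 3; order 12: 2.
Total: 12.

12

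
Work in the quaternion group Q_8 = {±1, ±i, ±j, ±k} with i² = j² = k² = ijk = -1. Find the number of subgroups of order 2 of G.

1

|G| = 8 and 2 | 8, so subgroups of order 2 are possible by Lagrange.
The subgroups of order 2 are: {1, -1}.
So G has 1 subgroup of order 2.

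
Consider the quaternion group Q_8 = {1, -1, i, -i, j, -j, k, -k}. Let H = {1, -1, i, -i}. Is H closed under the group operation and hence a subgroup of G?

|H| = 4 divides |G| = 8, consistent with Lagrange.
H contains the identity, every element's inverse is in H, and H is closed under ·: it is a subgroup.
In fact H = ⟨-i⟩.

Yes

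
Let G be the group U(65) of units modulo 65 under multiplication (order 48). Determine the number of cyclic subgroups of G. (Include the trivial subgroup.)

Group the elements of G by the cyclic subgroup they generate; each cyclic subgroup of order d accounts for φ(d) elements.
Cyclic subgroups by order — order 1: 1; order 2: 3; order 3: 1; order 4: 6; order 6: 3; order 12: 6.
Total: 20.

20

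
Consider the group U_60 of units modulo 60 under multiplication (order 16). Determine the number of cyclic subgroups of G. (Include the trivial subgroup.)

A cyclic subgroup of order d is generated by each of its φ(d) elements of order d, so the cyclic subgroups of order d number (#elements of order d)/φ(d).
Cyclic subgroups by order — order 1: 1; order 2: 7; order 4: 4.
Total: 12.

12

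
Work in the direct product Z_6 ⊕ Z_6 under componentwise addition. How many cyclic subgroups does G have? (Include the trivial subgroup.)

A cyclic subgroup of order d is generated by each of its φ(d) elements of order d, so the cyclic subgroups of order d number (#elements of order d)/φ(d).
Cyclic subgroups by order — order 1: 1; order 2: 3; order 3: 4; order 6: 12.
Total: 20.

20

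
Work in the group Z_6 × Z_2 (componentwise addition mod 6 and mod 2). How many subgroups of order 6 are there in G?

3

|G| = 12 and 6 | 12, so subgroups of order 6 are possible by Lagrange.
The subgroups of order 6 are: {(0,0), (0,1), (2,0), (2,1), (4,0), (4,1)}; {(0,0), (1,0), (2,0), (3,0), (4,0), (5,0)}; {(0,0), (1,1), (2,0), (3,1), (4,0), (5,1)}.
So G has 3 subgroups of order 6.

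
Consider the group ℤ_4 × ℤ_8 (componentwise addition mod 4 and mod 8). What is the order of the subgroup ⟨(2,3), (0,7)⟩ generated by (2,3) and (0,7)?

|⟨(2,3)⟩| = 8 and |⟨(0,7)⟩| = 8, so |H| is a multiple of lcm(8, 8) = 8 and divides |G| = 32.
Closing under the operation: H = {(0,0), (0,1), (0,2), (0,3), (0,4), (0,5), (0,6), (0,7), (2,0), (2,1), (2,2), (2,3), (2,4), (2,5), (2,6), (2,7)}, so |H| = 16.

16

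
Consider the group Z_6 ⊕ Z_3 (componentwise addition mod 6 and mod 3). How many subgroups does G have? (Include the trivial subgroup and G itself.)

12

|G| = 18, so by Lagrange every subgroup order divides 18. Divisors: 1, 2, 3, 6, 9, 18.
Subgroups by order — order 1: 1; order 2: 1; order 3: 4; order 6: 4; order 9: 1; order 18: 1.
Total: 1 + 1 + 4 + 4 + 1 + 1 = 12.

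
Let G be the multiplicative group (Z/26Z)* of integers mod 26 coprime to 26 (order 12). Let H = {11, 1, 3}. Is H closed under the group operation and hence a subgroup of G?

No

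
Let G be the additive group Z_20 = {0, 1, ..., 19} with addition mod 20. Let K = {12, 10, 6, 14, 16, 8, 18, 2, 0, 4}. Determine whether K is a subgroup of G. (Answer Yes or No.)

Yes

|K| = 10 divides |G| = 20, consistent with Lagrange.
K contains the identity, every element's inverse is in K, and K is closed under +: it is a subgroup.
In fact K = ⟨2⟩.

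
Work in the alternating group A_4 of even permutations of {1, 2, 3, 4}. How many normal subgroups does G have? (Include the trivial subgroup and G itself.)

G has 10 subgroups. Checking conjugation-invariance by order — order 1: 1/1 normal; order 2: 0/3 normal; order 3: 0/4 normal; order 4: 1/1 normal; order 12: 1/1 normal.
Total normal subgroups: 3.

3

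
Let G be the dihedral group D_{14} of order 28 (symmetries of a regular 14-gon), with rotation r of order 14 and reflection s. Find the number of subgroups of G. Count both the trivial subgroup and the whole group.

|G| = 28, so by Lagrange every subgroup order divides 28. Divisors: 1, 2, 4, 7, 14, 28.
Subgroups by order — order 1: 1; order 2: 15; order 4: 7; order 7: 1; order 14: 3; order 28: 1.
Total: 1 + 15 + 7 + 1 + 3 + 1 = 28.

28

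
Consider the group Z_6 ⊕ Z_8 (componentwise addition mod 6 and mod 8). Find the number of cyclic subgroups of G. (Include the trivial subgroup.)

16

Each element a generates a cyclic subgroup ⟨a⟩; distinct elements may generate the same one (a cyclic group of order d has φ(d) generators).
Cyclic subgroups by order — order 1: 1; order 2: 3; order 3: 1; order 4: 2; order 6: 3; order 8: 2; order 12: 2; order 24: 2.
Total: 16.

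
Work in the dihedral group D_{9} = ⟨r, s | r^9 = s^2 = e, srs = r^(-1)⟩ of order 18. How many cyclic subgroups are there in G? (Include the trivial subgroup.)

A cyclic subgroup of order d is generated by each of its φ(d) elements of order d, so the cyclic subgroups of order d number (#elements of order d)/φ(d).
Cyclic subgroups by order — order 1: 1; order 2: 9; order 3: 1; order 9: 1.
Total: 12.

12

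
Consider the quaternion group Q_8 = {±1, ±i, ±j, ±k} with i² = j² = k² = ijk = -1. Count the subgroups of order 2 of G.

1

|G| = 8 and 2 | 8, so subgroups of order 2 are possible by Lagrange.
The subgroups of order 2 are: {1, -1}.
So G has 1 subgroup of order 2.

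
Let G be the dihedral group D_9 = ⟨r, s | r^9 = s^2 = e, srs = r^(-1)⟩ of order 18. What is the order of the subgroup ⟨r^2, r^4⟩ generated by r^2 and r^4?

9

|⟨r^2⟩| = 9 and |⟨r^4⟩| = 9, so |H| is a multiple of lcm(9, 9) = 9 and divides |G| = 18.
Closing under the operation: H = {e, r, r^2, r^3, r^4, r^5, r^6, r^7, r^8}, so |H| = 9.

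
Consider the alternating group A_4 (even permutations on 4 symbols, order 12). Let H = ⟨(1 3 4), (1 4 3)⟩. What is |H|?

|⟨(1 3 4)⟩| = 3 and |⟨(1 4 3)⟩| = 3, so |H| is a multiple of lcm(3, 3) = 3 and divides |G| = 12.
Closing under the operation: H = {e, (1 3 4), (1 4 3)}, so |H| = 3.

3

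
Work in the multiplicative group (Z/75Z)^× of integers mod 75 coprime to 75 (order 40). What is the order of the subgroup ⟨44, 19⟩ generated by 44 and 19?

20

|⟨44⟩| = 10 and |⟨19⟩| = 10, so |H| is a multiple of lcm(10, 10) = 10 and divides |G| = 40.
Closing under the operation: H = {1, 4, 11, 14, 16, 19, 26, 29, 31, 34, 41, 44, 46, 49, 56, 59, 61, 64, 71, 74}, so |H| = 20.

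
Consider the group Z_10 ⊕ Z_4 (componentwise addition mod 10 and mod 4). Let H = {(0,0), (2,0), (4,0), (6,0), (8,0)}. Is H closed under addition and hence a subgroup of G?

|H| = 5 divides |G| = 40, consistent with Lagrange.
H contains the identity, every element's inverse is in H, and H is closed under +: it is a subgroup.
In fact H = ⟨(4,0)⟩.

Yes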